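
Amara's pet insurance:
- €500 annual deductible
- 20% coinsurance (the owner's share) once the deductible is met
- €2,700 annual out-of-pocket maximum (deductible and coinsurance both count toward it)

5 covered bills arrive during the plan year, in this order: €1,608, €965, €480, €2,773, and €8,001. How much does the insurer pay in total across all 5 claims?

€11,127

Bill 1, €1,608: €500 to deductible, leaving €1,108; coinsurance €1,108 × 20% = €221.60. Cost to owner: €721.60. OOP to date €721.60. Plan pays €1,608 − €721.60 = €886.40.
Bill 2, €965: deductible met; 20% of €965 = €193. Owner owes €193 (running OOP €914.60). Plan pays €965 − €193 = €772.
Bill 3, €480: deductible already satisfied, so owner's share is 20% × €480 = €96. Cost to owner: €96. OOP to date €1,010.60. Insurer: €480 − €96 = €384.
Bill 4, €2,773: deductible met; 20% of €2,773 = €554.60. Owner pays €554.60; OOP now €1,565.20. Insurer: €2,773 − €554.60 = €2,218.40.
Bill 5, €8,001: 20% coinsurance on €8,001 = €1,600.20. That would push OOP to €3,165.40, over the €2,700 cap, so owner pays €2,700 − €1,565.20 = €1,134.80. Plan pays €8,001 − €1,134.80 = €6,866.20.
Insurer total = bills − owner's total = €13,827 − €2,700 = €11,127.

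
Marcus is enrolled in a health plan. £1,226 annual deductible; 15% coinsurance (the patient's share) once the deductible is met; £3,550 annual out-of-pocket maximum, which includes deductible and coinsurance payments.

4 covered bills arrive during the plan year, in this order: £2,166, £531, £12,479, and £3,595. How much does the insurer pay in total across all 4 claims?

£15,221

Claim 1 (£2,166): £1,226 to deductible, leaving £940; 15% of £940 = £141. Patient owes £1,367 (running OOP £1,367). Insurer: £2,166 − £1,367 = £799.
Claim 2 (£531): deductible met; 15% of £531 = £79.65. Cost to patient: £79.65. OOP to date £1,446.65. Insurer: £531 − £79.65 = £451.35.
Claim 3 (£12,479): 15% coinsurance on £12,479 = £1,871.85. Patient pays £1,871.85; OOP now £3,318.50. Insurer: £12,479 − £1,871.85 = £10,607.15.
Claim 4 (£3,595): deductible met; 15% of £3,595 = £539.25. That would push OOP to £3,857.75, over the £3,550 cap, so patient pays £3,550 − £3,318.50 = £231.50. Insurer: £3,595 − £231.50 = £3,363.50.
Insurer total: £799 + £451.35 + £10,607.15 + £3,363.50 = £15,221.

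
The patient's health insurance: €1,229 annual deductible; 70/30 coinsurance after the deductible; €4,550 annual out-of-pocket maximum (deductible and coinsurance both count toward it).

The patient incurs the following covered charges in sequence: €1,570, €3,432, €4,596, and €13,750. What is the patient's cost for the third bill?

Bill 1, €1,570: €1,229 to deductible, leaving €341; 30% of €341 = €102.30. Cost to patient: €1,331.30. OOP to date €1,331.30.
Bill 2, €3,432: deductible met; 30% of €3,432 = €1,029.60. Cost to patient: €1,029.60. OOP to date €2,360.90.
Bill 3, €4,596: deductible already satisfied, so patient's share is 30% × €4,596 = €1,378.80. Patient owes €1,378.80 (running OOP €3,739.70).

€1,378.80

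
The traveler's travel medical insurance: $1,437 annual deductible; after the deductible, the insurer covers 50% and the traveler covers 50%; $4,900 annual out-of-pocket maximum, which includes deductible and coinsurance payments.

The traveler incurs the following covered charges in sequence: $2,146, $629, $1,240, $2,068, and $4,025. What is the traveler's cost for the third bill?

$620

Claim 1 ($2,146): $1,437 finishes the deductible; $709 goes to coinsurance; 50% of $709 = $354.50. Traveler owes $1,791.50 (running OOP $1,791.50).
Claim 2 ($629): deductible already satisfied, so traveler's share is 50% × $629 = $314.50. Cost to traveler: $314.50. OOP to date $2,106.
Claim 3 ($1,240): deductible met; 50% of $1,240 = $620. Traveler pays $620; OOP now $2,726.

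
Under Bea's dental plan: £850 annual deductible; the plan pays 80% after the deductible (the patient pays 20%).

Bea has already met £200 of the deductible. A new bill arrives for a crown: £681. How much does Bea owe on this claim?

£656.20

Remaining deductible: £850 − £200 = £650.
The remaining £31 (= £681 − £650) moves to coinsurance.
Coinsurance: £31 × 20% = £6.20.
Patient responsibility: £650 + £6.20 = £656.20.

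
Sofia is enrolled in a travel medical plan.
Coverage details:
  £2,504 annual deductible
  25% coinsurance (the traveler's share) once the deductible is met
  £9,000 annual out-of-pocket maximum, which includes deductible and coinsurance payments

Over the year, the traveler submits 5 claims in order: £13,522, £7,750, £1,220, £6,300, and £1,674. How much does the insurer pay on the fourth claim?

#1 (£13,522): £2,504 finishes the deductible; £11,018 goes to coinsurance; traveler's 25% is £2,754.50. Traveler pays £5,258.50; OOP now £5,258.50. Insurer: £13,522 − £5,258.50 = £8,263.50.
#2 (£7,750): deductible met; 25% of £7,750 = £1,937.50. Traveler pays £1,937.50; OOP now £7,196. Plan pays £7,750 − £1,937.50 = £5,812.50.
#3 (£1,220): deductible already satisfied, so traveler's share is 25% × £1,220 = £305. Cost to traveler: £305. OOP to date £7,501. Insurer: £1,220 − £305 = £915.
#4 (£6,300): 25% coinsurance on £6,300 = £1,575. Adding that to £7,501 gives £9,076, past the £9,000 cap; traveler pays only £9,000 − £7,501 = £1,499. Insurer: £6,300 − £1,499 = £4,801.

£4,801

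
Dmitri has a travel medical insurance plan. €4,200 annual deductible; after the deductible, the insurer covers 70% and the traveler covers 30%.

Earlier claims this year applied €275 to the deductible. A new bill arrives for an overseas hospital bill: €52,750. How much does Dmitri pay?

€18,572.50

€275 of the €4,200 deductible is already met, leaving €3,925.
The remaining €48,825 (= €52,750 − €3,925) moves to coinsurance.
Traveler's 30% share of €48,825 is €14,647.50.
That puts the traveler's cost at €3,925 + €14,647.50 = €18,572.50.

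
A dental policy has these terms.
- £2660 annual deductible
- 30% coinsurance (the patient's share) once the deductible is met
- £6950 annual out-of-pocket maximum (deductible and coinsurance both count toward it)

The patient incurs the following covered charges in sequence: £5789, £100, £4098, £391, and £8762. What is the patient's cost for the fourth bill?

Claim 1 (£5789): £2660 to deductible, leaving £3129; coinsurance £3129 × 30% = £938.70. Cost to patient: £3598.70. OOP to date £3598.70.
Claim 2 (£100): deductible met; 30% of £100 = £30. Cost to patient: £30. OOP to date £3628.70.
Claim 3 (£4098): deductible already satisfied, so patient's share is 30% × £4098 = £1229.40. Patient pays £1229.40; OOP now £4858.10.
Claim 4 (£391): deductible already satisfied, so patient's share is 30% × £391 = £117.30. Cost to patient: £117.30. OOP to date £4975.40.

£117.30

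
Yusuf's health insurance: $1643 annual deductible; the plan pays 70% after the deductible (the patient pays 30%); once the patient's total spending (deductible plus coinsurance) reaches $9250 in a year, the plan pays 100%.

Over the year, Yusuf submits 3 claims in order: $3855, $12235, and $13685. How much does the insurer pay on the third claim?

$10412.10

Claim 1 — $3855: $1643 finishes the deductible; $2212 goes to coinsurance; 30% of $2212 = $663.60. Patient pays $2306.60; OOP now $2306.60. Plan pays $3855 − $2306.60 = $1548.40.
Claim 2 — $12235: 30% coinsurance on $12235 = $3670.50. Patient owes $3670.50 (running OOP $5977.10). Insurer: $12235 − $3670.50 = $8564.50.
Claim 3 — $13685: deductible met; 30% of $13685 = $4105.50. That would push OOP to $10082.60, over the $9250 cap, so patient pays $9250 − $5977.10 = $3272.90. Plan pays $13685 − $3272.90 = $10412.10.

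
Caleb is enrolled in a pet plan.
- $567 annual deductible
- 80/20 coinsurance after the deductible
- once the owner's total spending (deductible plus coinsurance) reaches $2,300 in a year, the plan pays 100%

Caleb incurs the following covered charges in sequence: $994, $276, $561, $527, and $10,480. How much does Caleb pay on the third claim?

$112.20

Claim 1 — $994: $567 to deductible, leaving $427; coinsurance $427 × 20% = $85.40. Owner pays $652.40; OOP now $652.40.
Claim 2 — $276: 20% coinsurance on $276 = $55.20. Cost to owner: $55.20. OOP to date $707.60.
Claim 3 — $561: deductible already satisfied, so owner's share is 20% × $561 = $112.20. Owner pays $112.20; OOP now $819.80.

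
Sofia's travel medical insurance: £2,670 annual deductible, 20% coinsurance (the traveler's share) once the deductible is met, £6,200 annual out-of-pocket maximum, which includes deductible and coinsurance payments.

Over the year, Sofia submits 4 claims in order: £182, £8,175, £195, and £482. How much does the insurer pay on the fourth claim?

Bill 1, £182: all of it applies to the deductible. Cost to traveler: £182. OOP to date £182. Insurer: £182 − £182 = £0.
Bill 2, £8,175: £2,488 to deductible, leaving £5,687; traveler's 20% is £1,137.40. Cost to traveler: £3,625.40. OOP to date £3,807.40. Insurer: £8,175 − £3,625.40 = £4,549.60.
Bill 3, £195: deductible already satisfied, so traveler's share is 20% × £195 = £39. Traveler owes £39 (running OOP £3,846.40). Plan pays £195 − £39 = £156.
Bill 4, £482: 20% coinsurance on £482 = £96.40. Cost to traveler: £96.40. OOP to date £3,942.80. Plan pays £482 − £96.40 = £385.60.

£385.60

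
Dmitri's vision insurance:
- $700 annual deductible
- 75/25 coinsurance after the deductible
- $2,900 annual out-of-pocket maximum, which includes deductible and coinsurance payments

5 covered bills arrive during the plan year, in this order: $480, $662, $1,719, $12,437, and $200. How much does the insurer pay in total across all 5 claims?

Bill 1, $480: entire amount goes to the deductible. Member pays $480; OOP now $480. Plan pays $480 − $480 = $0.
Bill 2, $662: $220 finishes the deductible; $442 goes to coinsurance; member's 25% is $110.50. Member pays $330.50; OOP now $810.50. Plan pays $662 − $330.50 = $331.50.
Bill 3, $1,719: 25% coinsurance on $1,719 = $429.75. Cost to member: $429.75. OOP to date $1,240.25. Plan pays $1,719 − $429.75 = $1,289.25.
Bill 4, $12,437: deductible met; 25% of $12,437 = $3,109.25. Adding that to $1,240.25 gives $4,349.50, past the $2,900 cap; member pays only $2,900 − $1,240.25 = $1,659.75. Insurer: $12,437 − $1,659.75 = $10,777.25.
Bill 5, $200: deductible already satisfied, so member's share is 25% × $200 = $50. Adding that to $2,900 gives $2,950, past the $2,900 cap; member pays only $2,900 − $2,900 = $0. Insurer: $200 − $0 = $200.
Insurer total = bills − member's total = $15,498 − $2,900 = $12,598.

$12,598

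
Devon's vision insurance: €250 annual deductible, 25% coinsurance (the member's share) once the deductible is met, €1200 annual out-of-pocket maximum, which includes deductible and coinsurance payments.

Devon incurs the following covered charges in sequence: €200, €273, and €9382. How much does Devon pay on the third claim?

€894.25

#1 (€200): all of it applies to the deductible. Member pays €200; OOP now €200.
#2 (€273): €50 finishes the deductible; €223 goes to coinsurance; 25% of €223 = €55.75. Member owes €105.75 (running OOP €305.75).
#3 (€9382): deductible met; 25% of €9382 = €2345.50. That would push OOP to €2651.25, over the €1200 cap, so member pays €1200 − €305.75 = €894.25.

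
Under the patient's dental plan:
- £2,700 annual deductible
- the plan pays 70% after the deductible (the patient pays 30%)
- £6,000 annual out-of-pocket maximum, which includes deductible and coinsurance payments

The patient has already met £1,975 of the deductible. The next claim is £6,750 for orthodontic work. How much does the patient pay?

£2,532.50

Remaining deductible: £2,700 − £1,975 = £725.
That leaves £6,750 − £725 = £6,025 for coinsurance.
30% of £6,025 = £1,807.50 falls to the patient.
Patient responsibility before any cap: £725 + £1,807.50 = £2,532.50.
Total out-of-pocket so far would be £1,975 + £2,532.50 = £4,507.50, below the £6,000 cap — no reduction.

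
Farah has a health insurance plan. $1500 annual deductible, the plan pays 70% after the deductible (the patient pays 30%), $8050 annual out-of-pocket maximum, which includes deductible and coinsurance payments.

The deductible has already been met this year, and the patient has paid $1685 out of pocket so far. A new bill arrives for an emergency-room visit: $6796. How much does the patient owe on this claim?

$2038.80

With the deductible met, the entire $6796 is subject to coinsurance.
Patient's 30% share of $6796 is $2038.80.
Cumulative spending $1685 + $2038.80 = $3723.80 stays under the $8050 maximum.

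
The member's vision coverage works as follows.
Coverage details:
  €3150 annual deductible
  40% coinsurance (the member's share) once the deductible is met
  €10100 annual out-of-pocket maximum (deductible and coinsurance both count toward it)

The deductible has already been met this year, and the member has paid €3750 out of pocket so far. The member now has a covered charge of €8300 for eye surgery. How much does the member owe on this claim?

With the deductible met, the entire €8300 is subject to coinsurance.
Coinsurance: €8300 × 40% = €3320.
Total out-of-pocket so far would be €3750 + €3320 = €7070, below the €10100 cap — no reduction.

€3320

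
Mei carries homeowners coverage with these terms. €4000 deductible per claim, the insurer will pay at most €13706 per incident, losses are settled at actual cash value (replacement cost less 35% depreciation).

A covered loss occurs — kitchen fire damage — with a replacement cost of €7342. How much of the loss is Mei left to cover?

Depreciate 35%: the covered value is €7342 × 0.65 = €4772.30.
Subtract the deductible: €4772.30 − €4000 = €772.30.
That's under the €13706 cap, so the insurer reimburses the full €772.30.
Homeowner's share is the uncovered remainder: €7342 − €772.30 = €6569.70.

€6569.70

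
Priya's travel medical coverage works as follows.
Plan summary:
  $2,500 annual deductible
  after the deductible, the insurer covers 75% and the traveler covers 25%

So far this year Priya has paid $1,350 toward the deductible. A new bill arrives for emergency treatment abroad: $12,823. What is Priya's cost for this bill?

Deductible still to meet: $2,500 − $1,350 = $1,150.
That leaves $12,823 − $1,150 = $11,673 for coinsurance.
25% of $11,673 = $2,918.25 falls to the traveler.
So the traveler owes $1,150 + $2,918.25 = $4,068.25.

$4,068.25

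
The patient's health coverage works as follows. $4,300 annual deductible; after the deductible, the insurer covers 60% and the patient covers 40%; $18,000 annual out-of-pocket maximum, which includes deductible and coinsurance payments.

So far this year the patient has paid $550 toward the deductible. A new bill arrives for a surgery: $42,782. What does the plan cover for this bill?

$550 of the $4,300 deductible is already met, leaving $3,750.
That leaves $42,782 − $3,750 = $39,032 for coinsurance.
Coinsurance: $39,032 × 40% = $15,612.80.
That puts the patient's cost at $3,750 + $15,612.80 = $19,362.80 before any cap.
That would bring total out-of-pocket to $19,912.80, past the $18,000 cap. The patient is capped at $18,000 − $550 = $17,450 on this claim.
The insurer covers the remainder: $42,782 − $17,450 = $25,332.

$25,332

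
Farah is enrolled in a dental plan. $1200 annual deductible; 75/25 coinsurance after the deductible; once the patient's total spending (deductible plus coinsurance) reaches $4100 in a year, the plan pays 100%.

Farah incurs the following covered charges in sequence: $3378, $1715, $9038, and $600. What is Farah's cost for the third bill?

Claim 1 ($3378): $1200 to deductible, leaving $2178; patient's 25% is $544.50. Cost to patient: $1744.50. OOP to date $1744.50.
Claim 2 ($1715): deductible met; 25% of $1715 = $428.75. Cost to patient: $428.75. OOP to date $2173.25.
Claim 3 ($9038): 25% coinsurance on $9038 = $2259.50. That would push OOP to $4432.75, over the $4100 cap, so patient pays $4100 − $2173.25 = $1926.75.

$1926.75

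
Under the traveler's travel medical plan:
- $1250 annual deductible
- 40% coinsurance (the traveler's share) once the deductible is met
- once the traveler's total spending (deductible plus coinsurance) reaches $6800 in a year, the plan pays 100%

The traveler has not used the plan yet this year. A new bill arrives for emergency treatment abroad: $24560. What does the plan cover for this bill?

$17760

The full $1250 deductible is still open; $1250 of this bill applies to it.
After the $1250 deductible portion, $24560 − $1250 = $23310 is subject to coinsurance.
Coinsurance: $23310 × 40% = $9324.
That puts the traveler's cost at $1250 + $9324 = $10574 before any cap.
Year-to-date out-of-pocket would reach $0 + $10574 = $10574, above the $6800 maximum, so the traveler pays only $6800 − $0 = $6800.
The plan picks up $24560 − $6800 = $17760.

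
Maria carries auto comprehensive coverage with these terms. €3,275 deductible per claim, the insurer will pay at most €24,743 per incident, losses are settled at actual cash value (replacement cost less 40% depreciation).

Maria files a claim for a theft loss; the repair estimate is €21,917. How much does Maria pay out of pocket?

Depreciate 40%: the covered value is €21,917 × 0.6 = €13,150.20.
After the deductible, €13,150.20 − €3,275 = €9,875.20 remains.
€9,875.20 is within the €24,743 limit, so the insurer pays €9,875.20.
Policyholder's share is the uncovered remainder: €21,917 − €9,875.20 = €12,041.80.

€12,041.80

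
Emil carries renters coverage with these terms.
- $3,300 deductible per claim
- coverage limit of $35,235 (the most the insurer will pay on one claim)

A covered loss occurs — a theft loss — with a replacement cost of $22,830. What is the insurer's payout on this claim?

After the deductible, $22,830 − $3,300 = $19,530 remains.
That's under the $35,235 cap, so the insurer reimburses the full $19,530.

$19,530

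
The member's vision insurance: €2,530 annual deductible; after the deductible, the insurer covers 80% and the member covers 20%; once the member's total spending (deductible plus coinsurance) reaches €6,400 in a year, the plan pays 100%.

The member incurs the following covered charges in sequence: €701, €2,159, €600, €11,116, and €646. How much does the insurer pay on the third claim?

Claim 1 — €701: fully absorbed by the deductible. Member owes €701 (running OOP €701). Insurer: €701 − €701 = €0.
Claim 2 — €2,159: deductible takes €1,829, €330 remains; member's 20% is €66. Cost to member: €1,895. OOP to date €2,596. Plan pays €2,159 − €1,895 = €264.
Claim 3 — €600: deductible met; 20% of €600 = €120. Member pays €120; OOP now €2,716. Plan pays €600 − €120 = €480.

€480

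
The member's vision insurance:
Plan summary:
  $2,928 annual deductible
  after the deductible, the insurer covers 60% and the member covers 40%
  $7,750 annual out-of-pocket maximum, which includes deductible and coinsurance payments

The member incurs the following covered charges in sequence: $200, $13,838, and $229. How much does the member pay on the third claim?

Claim 1 ($200): fully absorbed by the deductible. Member pays $200; OOP now $200.
Claim 2 ($13,838): deductible takes $2,728, $11,110 remains; coinsurance $11,110 × 40% = $4,444. Member pays $7,172; OOP now $7,372.
Claim 3 ($229): deductible met; 40% of $229 = $91.60. Member owes $91.60 (running OOP $7,463.60).

$91.60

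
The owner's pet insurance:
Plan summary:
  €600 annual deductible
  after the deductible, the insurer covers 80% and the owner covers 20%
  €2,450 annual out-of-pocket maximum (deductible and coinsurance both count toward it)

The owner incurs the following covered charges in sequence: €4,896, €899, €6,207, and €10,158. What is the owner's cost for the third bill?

€811

Claim 1 — €4,896: deductible takes €600, €4,296 remains; owner's 20% is €859.20. Owner owes €1,459.20 (running OOP €1,459.20).
Claim 2 — €899: deductible already satisfied, so owner's share is 20% × €899 = €179.80. Owner owes €179.80 (running OOP €1,639).
Claim 3 — €6,207: 20% coinsurance on €6,207 = €1,241.40. That would push OOP to €2,880.40, over the €2,450 cap, so owner pays €2,450 − €1,639 = €811.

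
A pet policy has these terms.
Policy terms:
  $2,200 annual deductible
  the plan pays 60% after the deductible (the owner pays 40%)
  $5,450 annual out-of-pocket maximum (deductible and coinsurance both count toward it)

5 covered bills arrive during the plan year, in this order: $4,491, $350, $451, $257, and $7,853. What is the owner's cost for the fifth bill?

Claim 1 ($4,491): $2,200 finishes the deductible; $2,291 goes to coinsurance; coinsurance $2,291 × 40% = $916.40. Owner owes $3,116.40 (running OOP $3,116.40).
Claim 2 ($350): deductible met; 40% of $350 = $140. Owner pays $140; OOP now $3,256.40.
Claim 3 ($451): 40% coinsurance on $451 = $180.40. Owner pays $180.40; OOP now $3,436.80.
Claim 4 ($257): deductible already satisfied, so owner's share is 40% × $257 = $102.80. Owner owes $102.80 (running OOP $3,539.60).
Claim 5 ($7,853): 40% coinsurance on $7,853 = $3,141.20. That would push OOP to $6,680.80, over the $5,450 cap, so owner pays $5,450 − $3,539.60 = $1,910.40.

$1,910.40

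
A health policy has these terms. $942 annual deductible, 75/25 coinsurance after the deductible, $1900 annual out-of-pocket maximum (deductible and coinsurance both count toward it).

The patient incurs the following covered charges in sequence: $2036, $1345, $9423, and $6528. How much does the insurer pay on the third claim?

Bill 1, $2036: deductible takes $942, $1094 remains; patient's 25% is $273.50. Patient pays $1215.50; OOP now $1215.50. Insurer: $2036 − $1215.50 = $820.50.
Bill 2, $1345: deductible met; 25% of $1345 = $336.25. Patient owes $336.25 (running OOP $1551.75). Plan pays $1345 − $336.25 = $1008.75.
Bill 3, $9423: deductible already satisfied, so patient's share is 25% × $9423 = $2355.75. OOP would hit $3907.50 > $1900, so the cap limits the patient to $1900 − $1551.75 = $348.25. Plan pays $9423 − $348.25 = $9074.75.

$9074.75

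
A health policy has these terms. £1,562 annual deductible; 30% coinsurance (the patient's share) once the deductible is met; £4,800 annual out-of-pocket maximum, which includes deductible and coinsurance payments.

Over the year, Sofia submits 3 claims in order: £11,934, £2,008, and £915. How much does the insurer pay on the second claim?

#1 (£11,934): deductible takes £1,562, £10,372 remains; 30% of £10,372 = £3,111.60. Patient owes £4,673.60 (running OOP £4,673.60). Insurer: £11,934 − £4,673.60 = £7,260.40.
#2 (£2,008): deductible met; 30% of £2,008 = £602.40. OOP would hit £5,276 > £4,800, so the cap limits the patient to £4,800 − £4,673.60 = £126.40. Insurer: £2,008 − £126.40 = £1,881.60.

£1,881.60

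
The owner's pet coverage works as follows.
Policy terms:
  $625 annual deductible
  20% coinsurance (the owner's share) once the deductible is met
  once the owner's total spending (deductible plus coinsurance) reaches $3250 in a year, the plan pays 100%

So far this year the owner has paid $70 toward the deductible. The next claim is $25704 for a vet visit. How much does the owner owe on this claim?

$70 of the $625 deductible is already met, leaving $555.
The remaining $25149 (= $25704 − $555) moves to coinsurance.
Owner's 20% share of $25149 is $5029.80.
So the owner owes $555 + $5029.80 = $5584.80 before any cap.
That would bring total out-of-pocket to $5654.80, past the $3250 cap. The owner is capped at $3250 − $70 = $3180 on this claim.

$3180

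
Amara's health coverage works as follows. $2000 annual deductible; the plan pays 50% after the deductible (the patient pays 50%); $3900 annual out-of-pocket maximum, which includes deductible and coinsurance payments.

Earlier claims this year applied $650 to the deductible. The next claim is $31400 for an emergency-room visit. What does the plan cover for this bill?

$28150

Deductible still to meet: $2000 − $650 = $1350.
After the $1350 deductible portion, $31400 − $1350 = $30050 is subject to coinsurance.
50% of $30050 = $15025 falls to the patient.
Patient responsibility before any cap: $1350 + $15025 = $16375.
That would bring total out-of-pocket to $17025, past the $3900 cap. The patient is capped at $3900 − $650 = $3250 on this claim.
The plan picks up $31400 − $3250 = $28150.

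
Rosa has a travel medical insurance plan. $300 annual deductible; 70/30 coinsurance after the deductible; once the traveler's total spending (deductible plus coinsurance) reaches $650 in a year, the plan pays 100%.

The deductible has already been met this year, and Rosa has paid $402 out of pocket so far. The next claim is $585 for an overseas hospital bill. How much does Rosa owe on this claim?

The deductible is already satisfied, so the full bill goes to coinsurance.
Traveler's 30% share of $585 is $175.50.
Total out-of-pocket so far would be $402 + $175.50 = $577.50, below the $650 cap — no reduction.

$175.50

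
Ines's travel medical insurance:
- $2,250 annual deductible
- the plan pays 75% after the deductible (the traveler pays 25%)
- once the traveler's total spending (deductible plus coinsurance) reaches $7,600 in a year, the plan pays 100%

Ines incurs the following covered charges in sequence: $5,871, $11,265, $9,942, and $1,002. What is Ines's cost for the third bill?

Bill 1, $5,871: $2,250 to deductible, leaving $3,621; traveler's 25% is $905.25. Traveler pays $3,155.25; OOP now $3,155.25.
Bill 2, $11,265: deductible met; 25% of $11,265 = $2,816.25. Traveler pays $2,816.25; OOP now $5,971.50.
Bill 3, $9,942: deductible already satisfied, so traveler's share is 25% × $9,942 = $2,485.50. That would push OOP to $8,457, over the $7,600 cap, so traveler pays $7,600 − $5,971.50 = $1,628.50.

$1,628.50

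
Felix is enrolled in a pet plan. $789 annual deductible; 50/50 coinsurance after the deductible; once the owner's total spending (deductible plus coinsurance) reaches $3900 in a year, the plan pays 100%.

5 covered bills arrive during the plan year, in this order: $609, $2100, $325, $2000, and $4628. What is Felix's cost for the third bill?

Claim 1 ($609): fully absorbed by the deductible. Owner pays $609; OOP now $609.
Claim 2 ($2100): $180 finishes the deductible; $1920 goes to coinsurance; owner's 50% is $960. Owner owes $1140 (running OOP $1749).
Claim 3 ($325): deductible already satisfied, so owner's share is 50% × $325 = $162.50. Owner owes $162.50 (running OOP $1911.50).

$162.50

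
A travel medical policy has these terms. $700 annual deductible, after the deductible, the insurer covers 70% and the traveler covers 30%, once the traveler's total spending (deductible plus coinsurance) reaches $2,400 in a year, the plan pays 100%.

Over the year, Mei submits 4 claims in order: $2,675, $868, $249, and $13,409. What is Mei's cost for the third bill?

Bill 1, $2,675: $700 finishes the deductible; $1,975 goes to coinsurance; 30% of $1,975 = $592.50. Traveler owes $1,292.50 (running OOP $1,292.50).
Bill 2, $868: deductible already satisfied, so traveler's share is 30% × $868 = $260.40. Traveler pays $260.40; OOP now $1,552.90.
Bill 3, $249: deductible met; 30% of $249 = $74.70. Cost to traveler: $74.70. OOP to date $1,627.60.

$74.70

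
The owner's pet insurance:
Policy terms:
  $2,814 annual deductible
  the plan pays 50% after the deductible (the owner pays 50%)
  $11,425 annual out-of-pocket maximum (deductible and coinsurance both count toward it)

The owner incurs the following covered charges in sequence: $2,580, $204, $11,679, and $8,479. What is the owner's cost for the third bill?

#1 ($2,580): entire amount goes to the deductible. Owner pays $2,580; OOP now $2,580.
#2 ($204): fully absorbed by the deductible. Owner owes $204 (running OOP $2,784).
#3 ($11,679): deductible takes $30, $11,649 remains; owner's 50% is $5,824.50. Owner owes $5,854.50 (running OOP $8,638.50).

$5,854.50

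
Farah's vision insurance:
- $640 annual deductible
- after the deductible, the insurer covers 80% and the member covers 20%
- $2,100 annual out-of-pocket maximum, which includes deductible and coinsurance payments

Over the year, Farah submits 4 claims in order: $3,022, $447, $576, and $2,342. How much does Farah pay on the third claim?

$115.20

#1 ($3,022): $640 to deductible, leaving $2,382; coinsurance $2,382 × 20% = $476.40. Member pays $1,116.40; OOP now $1,116.40.
#2 ($447): deductible already satisfied, so member's share is 20% × $447 = $89.40. Member owes $89.40 (running OOP $1,205.80).
#3 ($576): deductible already satisfied, so member's share is 20% × $576 = $115.20. Member pays $115.20; OOP now $1,321.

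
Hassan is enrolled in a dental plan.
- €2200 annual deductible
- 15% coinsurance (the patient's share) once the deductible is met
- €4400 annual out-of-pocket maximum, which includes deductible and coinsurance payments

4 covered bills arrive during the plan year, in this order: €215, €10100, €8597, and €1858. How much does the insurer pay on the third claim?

Claim 1 — €215: all of it applies to the deductible. Patient pays €215; OOP now €215. Plan pays €215 − €215 = €0.
Claim 2 — €10100: deductible takes €1985, €8115 remains; coinsurance €8115 × 15% = €1217.25. Patient pays €3202.25; OOP now €3417.25. Plan pays €10100 − €3202.25 = €6897.75.
Claim 3 — €8597: deductible met; 15% of €8597 = €1289.55. Adding that to €3417.25 gives €4706.80, past the €4400 cap; patient pays only €4400 − €3417.25 = €982.75. Insurer: €8597 − €982.75 = €7614.25.

€7614.25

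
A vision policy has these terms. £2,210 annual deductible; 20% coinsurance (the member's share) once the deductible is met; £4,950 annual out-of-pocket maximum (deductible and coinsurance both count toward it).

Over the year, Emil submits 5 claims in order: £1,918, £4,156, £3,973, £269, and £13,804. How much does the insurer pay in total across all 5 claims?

£19,170

Claim 1 — £1,918: all of it applies to the deductible. Member owes £1,918 (running OOP £1,918). Plan pays £1,918 − £1,918 = £0.
Claim 2 — £4,156: £292 to deductible, leaving £3,864; 20% of £3,864 = £772.80. Cost to member: £1,064.80. OOP to date £2,982.80. Insurer: £4,156 − £1,064.80 = £3,091.20.
Claim 3 — £3,973: deductible met; 20% of £3,973 = £794.60. Cost to member: £794.60. OOP to date £3,777.40. Insurer: £3,973 − £794.60 = £3,178.40.
Claim 4 — £269: deductible met; 20% of £269 = £53.80. Cost to member: £53.80. OOP to date £3,831.20. Plan pays £269 − £53.80 = £215.20.
Claim 5 — £13,804: 20% coinsurance on £13,804 = £2,760.80. That would push OOP to £6,592, over the £4,950 cap, so member pays £4,950 − £3,831.20 = £1,118.80. Insurer: £13,804 − £1,118.80 = £12,685.20.
Insurer total: £0 + £3,091.20 + £3,178.40 + £215.20 + £12,685.20 = £19,170.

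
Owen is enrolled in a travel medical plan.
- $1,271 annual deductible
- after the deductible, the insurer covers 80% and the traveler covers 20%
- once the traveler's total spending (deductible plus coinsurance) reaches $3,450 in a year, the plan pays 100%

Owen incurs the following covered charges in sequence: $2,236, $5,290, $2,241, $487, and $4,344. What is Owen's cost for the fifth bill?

$382.40

Claim 1 — $2,236: $1,271 to deductible, leaving $965; traveler's 20% is $193. Traveler pays $1,464; OOP now $1,464.
Claim 2 — $5,290: deductible already satisfied, so traveler's share is 20% × $5,290 = $1,058. Traveler pays $1,058; OOP now $2,522.
Claim 3 — $2,241: deductible already satisfied, so traveler's share is 20% × $2,241 = $448.20. Traveler owes $448.20 (running OOP $2,970.20).
Claim 4 — $487: deductible met; 20% of $487 = $97.40. Cost to traveler: $97.40. OOP to date $3,067.60.
Claim 5 — $4,344: deductible met; 20% of $4,344 = $868.80. Adding that to $3,067.60 gives $3,936.40, past the $3,450 cap; traveler pays only $3,450 − $3,067.60 = $382.40.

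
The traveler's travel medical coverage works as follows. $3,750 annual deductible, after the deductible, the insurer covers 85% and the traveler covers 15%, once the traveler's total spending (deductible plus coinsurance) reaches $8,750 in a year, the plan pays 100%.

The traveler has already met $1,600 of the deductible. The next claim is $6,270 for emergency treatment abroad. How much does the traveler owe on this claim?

$1,600 of the $3,750 deductible is already met, leaving $2,150.
The remaining $4,120 (= $6,270 − $2,150) moves to coinsurance.
Traveler's 15% share of $4,120 is $618.
That puts the traveler's cost at $2,150 + $618 = $2,768 before any cap.
Year-to-date out-of-pocket becomes $1,600 + $2,768 = $4,368, still under the $8,750 maximum, so no cap applies.

$2,768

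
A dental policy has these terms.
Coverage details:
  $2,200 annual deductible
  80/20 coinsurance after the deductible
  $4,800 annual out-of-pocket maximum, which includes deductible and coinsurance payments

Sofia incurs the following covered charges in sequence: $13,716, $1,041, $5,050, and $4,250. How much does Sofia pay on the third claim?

Claim 1 — $13,716: $2,200 finishes the deductible; $11,516 goes to coinsurance; 20% of $11,516 = $2,303.20. Cost to patient: $4,503.20. OOP to date $4,503.20.
Claim 2 — $1,041: deductible met; 20% of $1,041 = $208.20. Cost to patient: $208.20. OOP to date $4,711.40.
Claim 3 — $5,050: deductible met; 20% of $5,050 = $1,010. Adding that to $4,711.40 gives $5,721.40, past the $4,800 cap; patient pays only $4,800 − $4,711.40 = $88.60.

$88.60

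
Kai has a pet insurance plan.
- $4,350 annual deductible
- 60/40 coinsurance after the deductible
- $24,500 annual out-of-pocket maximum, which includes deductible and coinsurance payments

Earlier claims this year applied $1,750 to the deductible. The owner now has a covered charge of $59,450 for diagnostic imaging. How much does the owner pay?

$1,750 of the $4,350 deductible is already met, leaving $2,600.
That leaves $59,450 − $2,600 = $56,850 for coinsurance.
40% of $56,850 = $22,740 falls to the owner.
So the owner owes $2,600 + $22,740 = $25,340 before any cap.
That would bring total out-of-pocket to $27,090, past the $24,500 cap. The owner is capped at $24,500 − $1,750 = $22,750 on this claim.

$22,750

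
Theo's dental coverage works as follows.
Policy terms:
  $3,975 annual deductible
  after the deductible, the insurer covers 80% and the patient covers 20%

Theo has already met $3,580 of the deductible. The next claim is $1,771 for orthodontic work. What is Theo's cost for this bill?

$670.20

$3,580 of the $3,975 deductible is already met, leaving $395.
That leaves $1,771 − $395 = $1,376 for coinsurance.
Coinsurance: $1,376 × 20% = $275.20.
Patient responsibility: $395 + $275.20 = $670.20.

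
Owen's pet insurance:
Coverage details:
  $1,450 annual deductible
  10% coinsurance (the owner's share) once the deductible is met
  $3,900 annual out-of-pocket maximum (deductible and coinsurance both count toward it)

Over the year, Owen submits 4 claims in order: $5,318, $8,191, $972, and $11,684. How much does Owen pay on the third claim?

$97.20

Bill 1, $5,318: deductible takes $1,450, $3,868 remains; coinsurance $3,868 × 10% = $386.80. Cost to owner: $1,836.80. OOP to date $1,836.80.
Bill 2, $8,191: deductible met; 10% of $8,191 = $819.10. Owner pays $819.10; OOP now $2,655.90.
Bill 3, $972: deductible met; 10% of $972 = $97.20. Cost to owner: $97.20. OOP to date $2,753.10.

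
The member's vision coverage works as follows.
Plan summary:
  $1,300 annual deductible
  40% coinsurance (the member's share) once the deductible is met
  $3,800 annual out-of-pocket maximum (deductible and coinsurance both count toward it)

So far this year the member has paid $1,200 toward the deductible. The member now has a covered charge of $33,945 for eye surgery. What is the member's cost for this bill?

$2,600

Deductible still to meet: $1,300 − $1,200 = $100.
After the $100 deductible portion, $33,945 − $100 = $33,845 is subject to coinsurance.
Coinsurance: $33,845 × 40% = $13,538.
So the member owes $100 + $13,538 = $13,638 before any cap.
That would bring total out-of-pocket to $14,838, past the $3,800 cap. The member is capped at $3,800 − $1,200 = $2,600 on this claim.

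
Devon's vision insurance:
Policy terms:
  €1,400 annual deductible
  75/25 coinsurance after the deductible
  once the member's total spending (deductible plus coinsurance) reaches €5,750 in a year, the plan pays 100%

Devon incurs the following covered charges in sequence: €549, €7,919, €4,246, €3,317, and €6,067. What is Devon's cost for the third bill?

Claim 1 — €549: fully absorbed by the deductible. Member pays €549; OOP now €549.
Claim 2 — €7,919: deductible takes €851, €7,068 remains; 25% of €7,068 = €1,767. Member pays €2,618; OOP now €3,167.
Claim 3 — €4,246: deductible already satisfied, so member's share is 25% × €4,246 = €1,061.50. Member owes €1,061.50 (running OOP €4,228.50).

€1,061.50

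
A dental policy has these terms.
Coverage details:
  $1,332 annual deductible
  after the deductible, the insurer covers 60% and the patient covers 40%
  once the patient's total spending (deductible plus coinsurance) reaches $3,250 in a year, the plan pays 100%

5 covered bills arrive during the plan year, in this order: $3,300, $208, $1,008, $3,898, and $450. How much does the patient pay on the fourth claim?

Claim 1 — $3,300: $1,332 to deductible, leaving $1,968; patient's 40% is $787.20. Patient owes $2,119.20 (running OOP $2,119.20).
Claim 2 — $208: deductible already satisfied, so patient's share is 40% × $208 = $83.20. Cost to patient: $83.20. OOP to date $2,202.40.
Claim 3 — $1,008: deductible already satisfied, so patient's share is 40% × $1,008 = $403.20. Cost to patient: $403.20. OOP to date $2,605.60.
Claim 4 — $3,898: deductible met; 40% of $3,898 = $1,559.20. Adding that to $2,605.60 gives $4,164.80, past the $3,250 cap; patient pays only $3,250 − $2,605.60 = $644.40.

$644.40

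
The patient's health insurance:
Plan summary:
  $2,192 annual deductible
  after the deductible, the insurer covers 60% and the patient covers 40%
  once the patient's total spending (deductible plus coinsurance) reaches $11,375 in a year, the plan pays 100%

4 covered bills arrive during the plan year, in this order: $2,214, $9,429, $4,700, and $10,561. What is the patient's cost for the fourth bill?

Bill 1, $2,214: $2,192 finishes the deductible; $22 goes to coinsurance; 40% of $22 = $8.80. Patient owes $2,200.80 (running OOP $2,200.80).
Bill 2, $9,429: deductible met; 40% of $9,429 = $3,771.60. Patient owes $3,771.60 (running OOP $5,972.40).
Bill 3, $4,700: deductible already satisfied, so patient's share is 40% × $4,700 = $1,880. Patient owes $1,880 (running OOP $7,852.40).
Bill 4, $10,561: 40% coinsurance on $10,561 = $4,224.40. Adding that to $7,852.40 gives $12,076.80, past the $11,375 cap; patient pays only $11,375 − $7,852.40 = $3,522.60.

$3,522.60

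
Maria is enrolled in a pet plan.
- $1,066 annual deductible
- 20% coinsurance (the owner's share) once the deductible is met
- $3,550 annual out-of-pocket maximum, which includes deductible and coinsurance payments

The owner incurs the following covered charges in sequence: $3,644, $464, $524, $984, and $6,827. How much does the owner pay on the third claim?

Claim 1 — $3,644: $1,066 to deductible, leaving $2,578; coinsurance $2,578 × 20% = $515.60. Owner pays $1,581.60; OOP now $1,581.60.
Claim 2 — $464: 20% coinsurance on $464 = $92.80. Owner owes $92.80 (running OOP $1,674.40).
Claim 3 — $524: deductible already satisfied, so owner's share is 20% × $524 = $104.80. Cost to owner: $104.80. OOP to date $1,779.20.

$104.80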